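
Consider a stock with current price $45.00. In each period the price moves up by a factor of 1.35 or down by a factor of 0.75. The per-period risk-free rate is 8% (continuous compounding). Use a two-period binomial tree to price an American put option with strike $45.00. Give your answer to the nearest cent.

Risk-neutral probability p = (e^0.08 − 0.75)/(1.35 − 0.75) = 0.3333/0.6000 = 0.5555
Terminal stock prices: S_uu = 82.01, S_ud = 45.56, S_dd = 25.31
Terminal payoffs (K − S): max(-37.01, 0) = 0, max(-0.5625, 0) = 0, max(19.69, 0) = 19.69
Node u (S = 60.75): continuation = e^(−0.08)·[0.5555·0.0000 + 0.4445·0.0000] = 0.0000; exercise value = 0.0000 ≤ continuation, so V_u = 0.0000
Node d (S = 33.75): continuation = e^(−0.08)·[0.5555·0.0000 + 0.4445·19.6875] = 8.0787; exercise value = 11.2500 > continuation, so V_d = 11.2500 (exercise)
Node 0 (S = 45): continuation = e^(−0.08)·[0.5555·0.0000 + 0.4445·11.2500] = 4.6164; exercise value = 0.0000 ≤ continuation, so V_0 = 4.6164

$4.62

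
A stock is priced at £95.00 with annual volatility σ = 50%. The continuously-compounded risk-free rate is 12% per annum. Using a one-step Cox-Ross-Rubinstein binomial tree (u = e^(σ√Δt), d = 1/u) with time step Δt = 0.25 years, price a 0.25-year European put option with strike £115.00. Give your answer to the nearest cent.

CRR parameters: u = e^(σ√Δt) = e^(0.5·√0.25) = 1.2840, d = 1/u = 0.7788
Per-period rate: rΔt = 0.12·0.25 = 0.03, so R = e^0.03 = 1.0305
Risk-neutral probability p = (e^0.03 − 0.7788)/(1.2840 − 0.7788) = 0.2517/0.5052 = 0.4981
Terminal stock prices: S_u = 122, S_d = 73.99
Terminal payoffs (K − S): max(-6.982, 0) = 0, max(41.01, 0) = 41.01
Node 0 (S = 95): V_0 = e^(−0.03)·[0.4981·0.0000 + 0.5019·41.0139] = 19.9764

£19.98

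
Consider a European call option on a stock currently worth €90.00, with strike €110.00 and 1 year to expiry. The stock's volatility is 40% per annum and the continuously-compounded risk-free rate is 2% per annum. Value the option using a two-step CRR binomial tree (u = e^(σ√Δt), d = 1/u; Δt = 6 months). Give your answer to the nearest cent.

€9.50

CRR parameters: u = e^(σ√Δt) = e^(0.4·√0.5) = 1.3269, d = 1/u = 0.7536
Per-period rate: rΔt = 0.02·0.5 = 0.01, so R = e^0.01 = 1.0101
Risk-neutral probability p = (e^0.01 − 0.7536)/(1.3269 − 0.7536) = 0.2564/0.5733 = 0.4473
Terminal stock prices: S_uu = 158.5, S_ud = 90, S_dd = 51.12
Terminal payoffs (S − K): max(48.46, 0) = 48.46, max(-20, 0) = 0, max(-58.88, 0) = 0
Node u (S = 119.4): V_u = e^(−0.01)·[0.4473·48.4589 + 0.5527·0.0000] = 21.4594
Node d (S = 67.83): V_d = e^(−0.01)·[0.4473·0.0000 + 0.5527·0.0000] = 0.0000
Node 0 (S = 90): V_0 = e^(−0.01)·[0.4473·21.4594 + 0.5527·0.0000] = 9.5031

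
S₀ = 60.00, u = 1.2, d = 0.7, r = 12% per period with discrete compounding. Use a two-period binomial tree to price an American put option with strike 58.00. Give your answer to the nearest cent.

3.10

Risk-neutral probability p = (1 + 0.12 − 0.7)/(1.2 − 0.7) = 0.4200/0.5000 = 0.8400
Terminal stock prices: S_uu = 86.4, S_ud = 50.4, S_dd = 29.4
Terminal payoffs (K − S): max(-28.4, 0) = 0, max(7.6, 0) = 7.6, max(28.6, 0) = 28.6
Node u (S = 72): continuation = 1/1.12·[0.8400·0.0000 + 0.1600·7.6000] = 1.0857; exercise value = 0.0000 ≤ continuation, so V_u = 1.0857
Node d (S = 42): continuation = 1/1.12·[0.8400·7.6000 + 0.1600·28.6000] = 9.7857; exercise value = 16.0000 > continuation, so V_d = 16.0000 (exercise)
Node 0 (S = 60): continuation = 1/1.12·[0.8400·1.0857 + 0.1600·16.0000] = 3.1000; exercise value = 0.0000 ≤ continuation, so V_0 = 3.1000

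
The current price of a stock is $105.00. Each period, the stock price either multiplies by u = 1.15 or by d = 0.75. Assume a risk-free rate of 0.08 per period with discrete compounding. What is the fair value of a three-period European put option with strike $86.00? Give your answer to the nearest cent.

$1.27

Risk-neutral probability p = (1 + 0.08 − 0.75)/(1.15 − 0.75) = 0.3300/0.4000 = 0.8250
Terminal stock prices: S_uuu = 159.7, S_uud = 104.1, S_udd = 67.92, S_ddd = 44.3
Terminal payoffs (K − S): max(-73.69, 0) = 0, max(-18.15, 0) = 0, max(18.08, 0) = 18.08, max(41.7, 0) = 41.7
Node uu (S = 138.9): V_uu = 1/1.08·[0.8250·0.0000 + 0.1750·0.0000] = 0.0000
Node ud (S = 90.56): V_ud = 1/1.08·[0.8250·0.0000 + 0.1750·18.0781] = 2.9293
Node dd (S = 59.06): V_dd = 1/1.08·[0.8250·18.0781 + 0.1750·41.7031] = 20.5671
Node u (S = 120.7): V_u = 1/1.08·[0.8250·0.0000 + 0.1750·2.9293] = 0.4747
Node d (S = 78.75): V_d = 1/1.08·[0.8250·2.9293 + 0.1750·20.5671] = 5.5703
Node 0 (S = 105): V_0 = 1/1.08·[0.8250·0.4747 + 0.1750·5.5703] = 1.2652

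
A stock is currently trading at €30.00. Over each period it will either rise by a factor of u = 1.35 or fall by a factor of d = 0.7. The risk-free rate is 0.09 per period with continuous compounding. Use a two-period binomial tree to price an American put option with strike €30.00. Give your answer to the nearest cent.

€3.57

Risk-neutral probability p = (e^0.09 − 0.7)/(1.35 − 0.7) = 0.3942/0.6500 = 0.6064
Terminal stock prices: S_uu = 54.68, S_ud = 28.35, S_dd = 14.7
Terminal payoffs (K − S): max(-24.68, 0) = 0, max(1.65, 0) = 1.65, max(15.3, 0) = 15.3
Node u (S = 40.5): continuation = e^(−0.09)·[0.6064·0.0000 + 0.3936·1.6500] = 0.5935; exercise value = 0.0000 ≤ continuation, so V_u = 0.5935
Node d (S = 21): continuation = e^(−0.09)·[0.6064·1.6500 + 0.3936·15.3000] = 6.4179; exercise value = 9.0000 > continuation, so V_d = 9.0000 (exercise)
Node 0 (S = 30): continuation = e^(−0.09)·[0.6064·0.5935 + 0.3936·9.0000] = 3.5663; exercise value = 0.0000 ≤ continuation, so V_0 = 3.5663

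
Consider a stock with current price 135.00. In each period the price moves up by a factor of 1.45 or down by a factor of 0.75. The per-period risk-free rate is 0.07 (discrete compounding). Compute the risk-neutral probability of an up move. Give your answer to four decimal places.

p = 0.4571

Risk-neutral probability p = (1 + 0.07 − 0.75)/(1.45 − 0.75) = 0.3200/0.7000 = 0.4571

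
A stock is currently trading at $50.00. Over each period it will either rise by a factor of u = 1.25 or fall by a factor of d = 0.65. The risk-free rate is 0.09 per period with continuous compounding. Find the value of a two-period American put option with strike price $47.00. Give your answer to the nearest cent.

$4.47

Risk-neutral probability p = (e^0.09 − 0.65)/(1.25 − 0.65) = 0.4442/0.6000 = 0.7403
Terminal stock prices: S_uu = 78.12, S_ud = 40.62, S_dd = 21.13
Terminal payoffs (K − S): max(-31.12, 0) = 0, max(6.375, 0) = 6.375, max(25.87, 0) = 25.87
Node u (S = 62.5): continuation = e^(−0.09)·[0.7403·0.0000 + 0.2597·6.3750] = 1.5131; exercise value = 0.0000 ≤ continuation, so V_u = 1.5131
Node d (S = 32.5): continuation = e^(−0.09)·[0.7403·6.3750 + 0.2597·25.8750] = 10.4548; exercise value = 14.5000 > continuation, so V_d = 14.5000 (exercise)
Node 0 (S = 50): continuation = e^(−0.09)·[0.7403·1.5131 + 0.2597·14.5000] = 4.4654; exercise value = 0.0000 ≤ continuation, so V_0 = 4.4654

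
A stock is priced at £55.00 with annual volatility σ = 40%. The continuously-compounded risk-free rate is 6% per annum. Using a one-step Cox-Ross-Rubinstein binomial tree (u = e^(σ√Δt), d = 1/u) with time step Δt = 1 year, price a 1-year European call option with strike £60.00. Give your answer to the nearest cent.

£9.90

CRR parameters: u = e^(σ√Δt) = e^(0.4·√1) = 1.4918, d = 1/u = 0.6703
Per-period rate: rΔt = 0.06·1 = 0.06, so R = e^0.06 = 1.0618
Risk-neutral probability p = (e^0.06 − 0.6703)/(1.4918 − 0.6703) = 0.3915/0.8215 = 0.4766
Terminal stock prices: S_u = 82.05, S_d = 36.87
Terminal payoffs (S − K): max(22.05, 0) = 22.05, max(-23.13, 0) = 0
Node 0 (S = 55): V_0 = e^(−0.06)·[0.4766·22.0504 + 0.5234·0.0000] = 9.8969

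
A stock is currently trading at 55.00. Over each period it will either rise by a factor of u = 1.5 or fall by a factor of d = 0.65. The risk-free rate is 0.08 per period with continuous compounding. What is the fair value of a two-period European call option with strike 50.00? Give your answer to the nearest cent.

17.87

Risk-neutral probability p = (e^0.08 − 0.65)/(1.5 − 0.65) = 0.4333/0.8500 = 0.5097
Terminal stock prices: S_uu = 123.8, S_ud = 53.62, S_dd = 23.24
Terminal payoffs (S − K): max(73.75, 0) = 73.75, max(3.625, 0) = 3.625, max(-26.76, 0) = 0
Node u (S = 82.5): V_u = e^(−0.08)·[0.5097·73.7500 + 0.4903·3.6250] = 36.3442
Node d (S = 35.75): V_d = e^(−0.08)·[0.5097·3.6250 + 0.4903·0.0000] = 1.7058
Node 0 (S = 55): V_0 = e^(−0.08)·[0.5097·36.3442 + 0.4903·1.7058] = 17.8740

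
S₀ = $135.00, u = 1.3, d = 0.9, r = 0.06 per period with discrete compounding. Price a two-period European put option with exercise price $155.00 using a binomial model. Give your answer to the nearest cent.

$14.63

Risk-neutral probability p = (1 + 0.06 − 0.9)/(1.3 − 0.9) = 0.1600/0.4000 = 0.4000
Terminal stock prices: S_uu = 228.2, S_ud = 158, S_dd = 109.4
Terminal payoffs (K − S): max(-73.15, 0) = 0, max(-2.95, 0) = 0, max(45.65, 0) = 45.65
Node u (S = 175.5): V_u = 1/1.06·[0.4000·0.0000 + 0.6000·0.0000] = 0.0000
Node d (S = 121.5): V_d = 1/1.06·[0.4000·0.0000 + 0.6000·45.6500] = 25.8396
Node 0 (S = 135): V_0 = 1/1.06·[0.4000·0.0000 + 0.6000·25.8396] = 14.6262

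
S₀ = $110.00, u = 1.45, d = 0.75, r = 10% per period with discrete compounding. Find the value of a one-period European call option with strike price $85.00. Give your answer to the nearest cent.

$33.86

Risk-neutral probability p = (1 + 0.1 − 0.75)/(1.45 − 0.75) = 0.3500/0.7000 = 0.5000
Terminal stock prices: S_u = 159.5, S_d = 82.5
Terminal payoffs (S − K): max(74.5, 0) = 74.5, max(-2.5, 0) = 0
Node 0 (S = 110): V_0 = 1/1.1·[0.5000·74.5000 + 0.5000·0.0000] = 33.8636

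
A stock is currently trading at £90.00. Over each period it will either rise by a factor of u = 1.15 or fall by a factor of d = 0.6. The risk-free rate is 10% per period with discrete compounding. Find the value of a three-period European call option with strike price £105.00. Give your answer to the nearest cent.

£17.99

Risk-neutral probability p = (1 + 0.1 − 0.6)/(1.15 − 0.6) = 0.5000/0.5500 = 0.9091
Terminal stock prices: S_uuu = 136.9, S_uud = 71.41, S_udd = 37.26, S_ddd = 19.44
Terminal payoffs (S − K): max(31.88, 0) = 31.88, max(-33.59, 0) = 0, max(-67.74, 0) = 0, max(-85.56, 0) = 0
Node uu (S = 119): V_uu = 1/1.1·[0.9091·31.8787 + 0.0909·0.0000] = 26.3461
Node ud (S = 62.1): V_ud = 1/1.1·[0.9091·0.0000 + 0.0909·0.0000] = 0.0000
Node dd (S = 32.4): V_dd = 1/1.1·[0.9091·0.0000 + 0.0909·0.0000] = 0.0000
Node u (S = 103.5): V_u = 1/1.1·[0.9091·26.3461 + 0.0909·0.0000] = 21.7736
Node d (S = 54): V_d = 1/1.1·[0.9091·0.0000 + 0.0909·0.0000] = 0.0000
Node 0 (S = 90): V_0 = 1/1.1·[0.9091·21.7736 + 0.0909·0.0000] = 17.9947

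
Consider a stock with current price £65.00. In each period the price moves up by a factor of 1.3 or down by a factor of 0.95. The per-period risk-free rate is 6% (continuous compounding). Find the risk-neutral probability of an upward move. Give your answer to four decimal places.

Risk-neutral probability p = (e^0.06 − 0.95)/(1.3 − 0.95) = 0.1118/0.3500 = 0.3195

p = 0.3195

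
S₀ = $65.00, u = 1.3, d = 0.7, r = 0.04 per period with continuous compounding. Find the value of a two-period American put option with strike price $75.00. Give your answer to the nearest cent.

Risk-neutral probability p = (e^0.04 − 0.7)/(1.3 − 0.7) = 0.3408/0.6000 = 0.5680
Terminal stock prices: S_uu = 109.9, S_ud = 59.15, S_dd = 31.85
Terminal payoffs (K − S): max(-34.85, 0) = 0, max(15.85, 0) = 15.85, max(43.15, 0) = 43.15
Node u (S = 84.5): continuation = e^(−0.04)·[0.5680·0.0000 + 0.4320·15.8500] = 6.5784; exercise value = 0.0000 ≤ continuation, so V_u = 6.5784
Node d (S = 45.5): continuation = e^(−0.04)·[0.5680·15.8500 + 0.4320·43.1500] = 26.5592; exercise value = 29.5000 > continuation, so V_d = 29.5000 (exercise)
Node 0 (S = 65): continuation = e^(−0.04)·[0.5680·6.5784 + 0.4320·29.5000] = 15.8339; exercise value = 10.0000 ≤ continuation, so V_0 = 15.8339

$15.83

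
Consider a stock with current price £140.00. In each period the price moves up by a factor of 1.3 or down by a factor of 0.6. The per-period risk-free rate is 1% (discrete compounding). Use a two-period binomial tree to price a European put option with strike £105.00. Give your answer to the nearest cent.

Risk-neutral probability p = (1 + 0.01 − 0.6)/(1.3 − 0.6) = 0.4100/0.7000 = 0.5857
Terminal stock prices: S_uu = 236.6, S_ud = 109.2, S_dd = 50.4
Terminal payoffs (K − S): max(-131.6, 0) = 0, max(-4.2, 0) = 0, max(54.6, 0) = 54.6
Node u (S = 182): V_u = 1/1.01·[0.5857·0.0000 + 0.4143·0.0000] = 0.0000
Node d (S = 84): V_d = 1/1.01·[0.5857·0.0000 + 0.4143·54.6000] = 22.3960
Node 0 (S = 140): V_0 = 1/1.01·[0.5857·0.0000 + 0.4143·22.3960] = 9.1865

£9.19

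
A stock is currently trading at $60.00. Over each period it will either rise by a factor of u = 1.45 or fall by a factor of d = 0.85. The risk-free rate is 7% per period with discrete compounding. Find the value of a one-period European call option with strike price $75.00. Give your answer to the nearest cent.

Risk-neutral probability p = (1 + 0.07 − 0.85)/(1.45 − 0.85) = 0.2200/0.6000 = 0.3667
Terminal stock prices: S_u = 87, S_d = 51
Terminal payoffs (S − K): max(12, 0) = 12, max(-24, 0) = 0
Node 0 (S = 60): V_0 = 1/1.07·[0.3667·12.0000 + 0.6333·0.0000] = 4.1121

$4.11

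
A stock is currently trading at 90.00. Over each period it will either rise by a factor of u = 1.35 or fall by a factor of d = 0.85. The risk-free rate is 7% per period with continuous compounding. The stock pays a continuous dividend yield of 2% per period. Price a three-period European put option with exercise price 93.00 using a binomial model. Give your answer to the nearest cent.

8.34

Per-period risk-free factor R = e^0.07 = 1.0725; dividend-adjusted growth = e^(0.07−0.02) = 1.0513.
Risk-neutral probability p = (1.0513 − 0.85)/(1.35 − 0.85) = 0.2013/0.5000 = 0.4025
Terminal stock prices: S_uuu = 221.4, S_uud = 139.4, S_udd = 87.78, S_ddd = 55.27
Terminal payoffs (K − S): max(-128.4, 0) = 0, max(-46.42, 0) = 0, max(5.216, 0) = 5.216, max(37.73, 0) = 37.73
Node uu (S = 164): V_uu = e^(−0.07)·[0.4025·0.0000 + 0.5975·0.0000] = 0.0000
Node ud (S = 103.3): V_ud = e^(−0.07)·[0.4025·0.0000 + 0.5975·5.2163] = 2.9058
Node dd (S = 65.02): V_dd = e^(−0.07)·[0.4025·5.2163 + 0.5975·37.7288] = 22.9752
Node u (S = 121.5): V_u = e^(−0.07)·[0.4025·0.0000 + 0.5975·2.9058] = 1.6187
Node d (S = 76.5): V_d = e^(−0.07)·[0.4025·2.9058 + 0.5975·22.9752] = 13.8893
Node 0 (S = 90): V_0 = e^(−0.07)·[0.4025·1.6187 + 0.5975·13.8893] = 8.3448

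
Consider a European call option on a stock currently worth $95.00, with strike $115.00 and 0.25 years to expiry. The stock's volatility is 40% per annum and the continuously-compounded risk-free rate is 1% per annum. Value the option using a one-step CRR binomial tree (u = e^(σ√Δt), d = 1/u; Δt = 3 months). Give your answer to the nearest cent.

CRR parameters: u = e^(σ√Δt) = e^(0.4·√0.25) = 1.2214, d = 1/u = 0.8187
Per-period rate: rΔt = 0.01·0.25 = 0.0025, so R = e^0.0025 = 1.0025
Risk-neutral probability p = (e^0.0025 − 0.8187)/(1.2214 − 0.8187) = 0.1838/0.4027 = 0.4564
Terminal stock prices: S_u = 116, S_d = 77.78
Terminal payoffs (S − K): max(1.033, 0) = 1.033, max(-37.22, 0) = 0
Node 0 (S = 95): V_0 = e^(−0.0025)·[0.4564·1.0333 + 0.5436·0.0000] = 0.4704

$0.47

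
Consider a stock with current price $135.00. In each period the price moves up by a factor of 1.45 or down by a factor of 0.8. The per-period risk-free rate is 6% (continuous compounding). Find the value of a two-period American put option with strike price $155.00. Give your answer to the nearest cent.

Risk-neutral probability p = (e^0.06 − 0.8)/(1.45 − 0.8) = 0.2618/0.6500 = 0.4028
Terminal stock prices: S_uu = 283.8, S_ud = 156.6, S_dd = 86.4
Terminal payoffs (K − S): max(-128.8, 0) = 0, max(-1.6, 0) = 0, max(68.6, 0) = 68.6
Node u (S = 195.8): continuation = e^(−0.06)·[0.4028·0.0000 + 0.5972·0.0000] = 0.0000; exercise value = 0.0000 ≤ continuation, so V_u = 0.0000
Node d (S = 108): continuation = e^(−0.06)·[0.4028·0.0000 + 0.5972·68.6000] = 38.5805; exercise value = 47.0000 > continuation, so V_d = 47.0000 (exercise)
Node 0 (S = 135): continuation = e^(−0.06)·[0.4028·0.0000 + 0.5972·47.0000] = 26.4327; exercise value = 20.0000 ≤ continuation, so V_0 = 26.4327

$26.43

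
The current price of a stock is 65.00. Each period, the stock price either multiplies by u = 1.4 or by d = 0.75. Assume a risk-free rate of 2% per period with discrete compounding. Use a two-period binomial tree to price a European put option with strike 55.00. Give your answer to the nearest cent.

6.06

Risk-neutral probability p = (1 + 0.02 − 0.75)/(1.4 − 0.75) = 0.2700/0.6500 = 0.4154
Terminal stock prices: S_uu = 127.4, S_ud = 68.25, S_dd = 36.56
Terminal payoffs (K − S): max(-72.4, 0) = 0, max(-13.25, 0) = 0, max(18.44, 0) = 18.44
Node u (S = 91): V_u = 1/1.02·[0.4154·0.0000 + 0.5846·0.0000] = 0.0000
Node d (S = 48.75): V_d = 1/1.02·[0.4154·0.0000 + 0.5846·18.4375] = 10.5675
Node 0 (S = 65): V_0 = 1/1.02·[0.4154·0.0000 + 0.5846·10.5675] = 6.0568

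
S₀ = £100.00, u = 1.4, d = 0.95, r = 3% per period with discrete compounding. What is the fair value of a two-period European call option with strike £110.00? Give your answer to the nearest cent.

£8.90

Risk-neutral probability p = (1 + 0.03 − 0.95)/(1.4 − 0.95) = 0.0800/0.4500 = 0.1778
Terminal stock prices: S_uu = 196, S_ud = 133, S_dd = 90.25
Terminal payoffs (S − K): max(86, 0) = 86, max(23, 0) = 23, max(-19.75, 0) = 0
Node u (S = 140): V_u = 1/1.03·[0.1778·86.0000 + 0.8222·23.0000] = 33.2039
Node d (S = 95): V_d = 1/1.03·[0.1778·23.0000 + 0.8222·0.0000] = 3.9698
Node 0 (S = 100): V_0 = 1/1.03·[0.1778·33.2039 + 0.8222·3.9698] = 8.9000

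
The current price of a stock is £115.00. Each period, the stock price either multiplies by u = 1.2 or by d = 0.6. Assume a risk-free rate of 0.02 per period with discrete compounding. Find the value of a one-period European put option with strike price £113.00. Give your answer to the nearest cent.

£12.94

Risk-neutral probability p = (1 + 0.02 − 0.6)/(1.2 − 0.6) = 0.4200/0.6000 = 0.7000
Terminal stock prices: S_u = 138, S_d = 69
Terminal payoffs (K − S): max(-25, 0) = 0, max(44, 0) = 44
Node 0 (S = 115): V_0 = 1/1.02·[0.7000·0.0000 + 0.3000·44.0000] = 12.9412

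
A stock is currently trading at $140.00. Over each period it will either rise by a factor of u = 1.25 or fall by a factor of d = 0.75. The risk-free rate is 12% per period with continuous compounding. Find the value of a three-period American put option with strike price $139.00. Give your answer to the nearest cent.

Risk-neutral probability p = (e^0.12 − 0.75)/(1.25 − 0.75) = 0.3775/0.5000 = 0.7550
Terminal stock prices: S_uuu = 273.4, S_uud = 164.1, S_udd = 98.44, S_ddd = 59.06
Terminal payoffs (K − S): max(-134.4, 0) = 0, max(-25.06, 0) = 0, max(40.56, 0) = 40.56, max(79.94, 0) = 79.94
Node uu (S = 218.8): continuation = e^(−0.12)·[0.7550·0.0000 + 0.2450·0.0000] = 0.0000; exercise value = 0.0000 ≤ continuation, so V_uu = 0.0000
Node ud (S = 131.2): continuation = e^(−0.12)·[0.7550·0.0000 + 0.2450·40.5625] = 8.8143; exercise value = 7.7500 ≤ continuation, so V_ud = 8.8143
Node dd (S = 78.75): continuation = e^(−0.12)·[0.7550·40.5625 + 0.2450·79.9375] = 44.5319; exercise value = 60.2500 > continuation, so V_dd = 60.2500 (exercise)
Node u (S = 175): continuation = e^(−0.12)·[0.7550·0.0000 + 0.2450·8.8143] = 1.9154; exercise value = 0.0000 ≤ continuation, so V_u = 1.9154
Node d (S = 105): continuation = e^(−0.12)·[0.7550·8.8143 + 0.2450·60.2500] = 18.9946; exercise value = 34.0000 > continuation, so V_d = 34.0000 (exercise)
Node 0 (S = 140): continuation = e^(−0.12)·[0.7550·1.9154 + 0.2450·34.0000] = 8.6708; exercise value = 0.0000 ≤ continuation, so V_0 = 8.6708

$8.67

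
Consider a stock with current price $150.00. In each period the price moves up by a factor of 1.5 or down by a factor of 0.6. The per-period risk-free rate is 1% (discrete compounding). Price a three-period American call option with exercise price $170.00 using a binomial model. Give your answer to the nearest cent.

Risk-neutral probability p = (1 + 0.01 − 0.6)/(1.5 − 0.6) = 0.4100/0.9000 = 0.4556
Terminal stock prices: S_uuu = 506.2, S_uud = 202.5, S_udd = 81, S_ddd = 32.4
Terminal payoffs (S − K): max(336.2, 0) = 336.2, max(32.5, 0) = 32.5, max(-89, 0) = 0, max(-137.6, 0) = 0
Node uu (S = 337.5): continuation = 1/1.01·[0.4556·336.2500 + 0.5444·32.5000] = 169.1832; exercise value = 167.5000 ≤ continuation, so V_uu = 169.1832
Node ud (S = 135): continuation = 1/1.01·[0.4556·32.5000 + 0.5444·0.0000] = 14.6590; exercise value = 0.0000 ≤ continuation, so V_ud = 14.6590
Node dd (S = 54): continuation = 1/1.01·[0.4556·0.0000 + 0.5444·0.0000] = 0.0000; exercise value = 0.0000 ≤ continuation, so V_dd = 0.0000
Node u (S = 225): continuation = 1/1.01·[0.4556·169.1832 + 0.5444·14.6590] = 84.2112; exercise value = 55.0000 ≤ continuation, so V_u = 84.2112
Node d (S = 90): continuation = 1/1.01·[0.4556·14.6590 + 0.5444·0.0000] = 6.6119; exercise value = 0.0000 ≤ continuation, so V_d = 6.6119
Node 0 (S = 150): continuation = 1/1.01·[0.4556·84.2112 + 0.5444·6.6119] = 41.5472; exercise value = 0.0000 ≤ continuation, so V_0 = 41.5472

$41.55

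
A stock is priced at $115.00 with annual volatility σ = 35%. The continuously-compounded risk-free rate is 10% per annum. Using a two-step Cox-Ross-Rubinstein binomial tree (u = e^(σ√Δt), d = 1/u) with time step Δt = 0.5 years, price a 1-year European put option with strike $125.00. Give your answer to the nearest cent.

CRR parameters: u = e^(σ√Δt) = e^(0.35·√0.5) = 1.2808, d = 1/u = 0.7808
Per-period rate: rΔt = 0.1·0.5 = 0.05, so R = e^0.05 = 1.0513
Risk-neutral probability p = (e^0.05 − 0.7808)/(1.2808 − 0.7808) = 0.2705/0.5000 = 0.5410
Terminal stock prices: S_uu = 188.7, S_ud = 115, S_dd = 70.1
Terminal payoffs (K − S): max(-63.65, 0) = 0, max(10, 0) = 10, max(54.9, 0) = 54.9
Node u (S = 147.3): V_u = e^(−0.05)·[0.5410·0.0000 + 0.4590·10.0000] = 4.3664
Node d (S = 89.79): V_d = e^(−0.05)·[0.5410·10.0000 + 0.4590·54.8976] = 29.1163
Node 0 (S = 115): V_0 = e^(−0.05)·[0.5410·4.3664 + 0.4590·29.1163] = 14.9602

$14.96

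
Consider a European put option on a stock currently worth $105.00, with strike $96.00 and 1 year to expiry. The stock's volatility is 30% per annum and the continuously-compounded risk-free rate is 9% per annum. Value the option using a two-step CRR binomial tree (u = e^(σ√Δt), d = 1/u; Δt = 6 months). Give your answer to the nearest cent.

CRR parameters: u = e^(σ√Δt) = e^(0.3·√0.5) = 1.2363, d = 1/u = 0.8089
Per-period rate: rΔt = 0.09·0.5 = 0.045, so R = e^0.045 = 1.0460
Risk-neutral probability p = (e^0.045 − 0.8089)/(1.2363 − 0.8089) = 0.2372/0.4275 = 0.5548
Terminal stock prices: S_uu = 160.5, S_ud = 105, S_dd = 68.7
Terminal payoffs (K − S): max(-64.49, 0) = 0, max(-9, 0) = 0, max(27.3, 0) = 27.3
Node u (S = 129.8): V_u = e^(−0.045)·[0.5548·0.0000 + 0.4452·0.0000] = 0.0000
Node d (S = 84.93): V_d = e^(−0.045)·[0.5548·0.0000 + 0.4452·27.3036] = 11.6195
Node 0 (S = 105): V_0 = e^(−0.045)·[0.5548·0.0000 + 0.4452·11.6195] = 4.9449

$4.94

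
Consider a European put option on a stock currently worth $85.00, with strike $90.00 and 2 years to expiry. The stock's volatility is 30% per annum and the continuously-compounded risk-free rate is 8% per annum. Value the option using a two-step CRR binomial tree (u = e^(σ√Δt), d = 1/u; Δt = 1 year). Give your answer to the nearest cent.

$9.17

CRR parameters: u = e^(σ√Δt) = e^(0.3·√1) = 1.3499, d = 1/u = 0.7408
Per-period rate: rΔt = 0.08·1 = 0.08, so R = e^0.08 = 1.0833
Risk-neutral probability p = (e^0.08 − 0.7408)/(1.3499 − 0.7408) = 0.3425/0.6090 = 0.5623
Terminal stock prices: S_uu = 154.9, S_ud = 85, S_dd = 46.65
Terminal payoffs (K − S): max(-64.88, 0) = 0, max(5, 0) = 5, max(43.35, 0) = 43.35
Node u (S = 114.7): V_u = e^(−0.08)·[0.5623·0.0000 + 0.4377·5.0000] = 2.0202
Node d (S = 62.97): V_d = e^(−0.08)·[0.5623·5.0000 + 0.4377·43.3510] = 20.1109
Node 0 (S = 85): V_0 = e^(−0.08)·[0.5623·2.0202 + 0.4377·20.1109] = 9.1743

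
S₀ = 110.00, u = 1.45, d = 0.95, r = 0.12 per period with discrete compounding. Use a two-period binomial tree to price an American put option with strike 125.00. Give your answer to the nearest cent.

Risk-neutral probability p = (1 + 0.12 − 0.95)/(1.45 − 0.95) = 0.1700/0.5000 = 0.3400
Terminal stock prices: S_uu = 231.3, S_ud = 151.5, S_dd = 99.27
Terminal payoffs (K − S): max(-106.3, 0) = 0, max(-26.53, 0) = 0, max(25.73, 0) = 25.73
Node u (S = 159.5): continuation = 1/1.12·[0.3400·0.0000 + 0.6600·0.0000] = 0.0000; exercise value = 0.0000 ≤ continuation, so V_u = 0.0000
Node d (S = 104.5): continuation = 1/1.12·[0.3400·0.0000 + 0.6600·25.7250] = 15.1594; exercise value = 20.5000 > continuation, so V_d = 20.5000 (exercise)
Node 0 (S = 110): continuation = 1/1.12·[0.3400·0.0000 + 0.6600·20.5000] = 12.0804; exercise value = 15.0000 > continuation, so V_0 = 15.0000 (exercise)

15.00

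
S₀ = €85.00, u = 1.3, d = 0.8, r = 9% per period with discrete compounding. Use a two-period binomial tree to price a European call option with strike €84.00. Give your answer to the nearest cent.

€18.69

Risk-neutral probability p = (1 + 0.09 − 0.8)/(1.3 − 0.8) = 0.2900/0.5000 = 0.5800
Terminal stock prices: S_uu = 143.7, S_ud = 88.4, S_dd = 54.4
Terminal payoffs (S − K): max(59.65, 0) = 59.65, max(4.4, 0) = 4.4, max(-29.6, 0) = 0
Node u (S = 110.5): V_u = 1/1.09·[0.5800·59.6500 + 0.4200·4.4000] = 33.4358
Node d (S = 68): V_d = 1/1.09·[0.5800·4.4000 + 0.4200·0.0000] = 2.3413
Node 0 (S = 85): V_0 = 1/1.09·[0.5800·33.4358 + 0.4200·2.3413] = 18.6937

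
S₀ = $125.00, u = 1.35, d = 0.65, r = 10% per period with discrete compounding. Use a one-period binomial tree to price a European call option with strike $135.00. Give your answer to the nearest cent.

Risk-neutral probability p = (1 + 0.1 − 0.65)/(1.35 − 0.65) = 0.4500/0.7000 = 0.6429
Terminal stock prices: S_u = 168.8, S_d = 81.25
Terminal payoffs (S − K): max(33.75, 0) = 33.75, max(-53.75, 0) = 0
Node 0 (S = 125): V_0 = 1/1.1·[0.6429·33.7500 + 0.3571·0.0000] = 19.7240

$19.72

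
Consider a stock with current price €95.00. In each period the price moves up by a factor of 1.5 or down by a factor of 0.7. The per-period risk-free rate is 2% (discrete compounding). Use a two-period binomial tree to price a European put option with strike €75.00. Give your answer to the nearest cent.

Risk-neutral probability p = (1 + 0.02 − 0.7)/(1.5 − 0.7) = 0.3200/0.8000 = 0.4000
Terminal stock prices: S_uu = 213.8, S_ud = 99.75, S_dd = 46.55
Terminal payoffs (K − S): max(-138.8, 0) = 0, max(-24.75, 0) = 0, max(28.45, 0) = 28.45
Node u (S = 142.5): V_u = 1/1.02·[0.4000·0.0000 + 0.6000·0.0000] = 0.0000
Node d (S = 66.5): V_d = 1/1.02·[0.4000·0.0000 + 0.6000·28.4500] = 16.7353
Node 0 (S = 95): V_0 = 1/1.02·[0.4000·0.0000 + 0.6000·16.7353] = 9.8443

€9.84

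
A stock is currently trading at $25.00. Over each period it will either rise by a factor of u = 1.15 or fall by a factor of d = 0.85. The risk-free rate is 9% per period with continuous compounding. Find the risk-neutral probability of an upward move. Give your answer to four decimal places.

Risk-neutral probability p = (e^0.09 − 0.85)/(1.15 − 0.85) = 0.2442/0.3000 = 0.8139

p = 0.8139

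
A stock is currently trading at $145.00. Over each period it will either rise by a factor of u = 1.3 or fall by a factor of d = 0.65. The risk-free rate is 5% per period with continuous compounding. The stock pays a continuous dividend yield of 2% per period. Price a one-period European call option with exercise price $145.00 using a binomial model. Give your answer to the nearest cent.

$24.22

Per-period risk-free factor R = e^0.05 = 1.0513; dividend-adjusted growth = e^(0.05−0.02) = 1.0305.
Risk-neutral probability p = (1.0305 − 0.65)/(1.3 − 0.65) = 0.3805/0.6500 = 0.5853
Terminal stock prices: S_u = 188.5, S_d = 94.25
Terminal payoffs (S − K): max(43.5, 0) = 43.5, max(-50.75, 0) = 0
Node 0 (S = 145): V_0 = e^(−0.05)·[0.5853·43.5000 + 0.4147·0.0000] = 24.2194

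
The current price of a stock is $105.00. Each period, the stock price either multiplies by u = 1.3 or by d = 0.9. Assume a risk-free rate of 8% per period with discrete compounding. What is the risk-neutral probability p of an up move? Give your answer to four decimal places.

Risk-neutral probability p = (1 + 0.08 − 0.9)/(1.3 − 0.9) = 0.1800/0.4000 = 0.4500

p = 0.4500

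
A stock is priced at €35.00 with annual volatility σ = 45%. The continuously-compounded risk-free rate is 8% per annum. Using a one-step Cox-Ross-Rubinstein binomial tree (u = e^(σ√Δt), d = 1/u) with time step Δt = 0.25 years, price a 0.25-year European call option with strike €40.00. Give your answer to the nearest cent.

CRR parameters: u = e^(σ√Δt) = e^(0.45·√0.25) = 1.2523, d = 1/u = 0.7985
Per-period rate: rΔt = 0.08·0.25 = 0.02, so R = e^0.02 = 1.0202
Risk-neutral probability p = (e^0.02 − 0.7985)/(1.2523 − 0.7985) = 0.2217/0.4538 = 0.4885
Terminal stock prices: S_u = 43.83, S_d = 27.95
Terminal payoffs (S − K): max(3.831, 0) = 3.831, max(-12.05, 0) = 0
Node 0 (S = 35): V_0 = e^(−0.02)·[0.4885·3.8313 + 0.5115·0.0000] = 1.8345

€1.83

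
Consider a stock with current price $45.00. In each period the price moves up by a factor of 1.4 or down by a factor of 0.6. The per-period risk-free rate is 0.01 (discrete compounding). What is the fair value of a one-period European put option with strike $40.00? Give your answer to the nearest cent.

$6.27

Risk-neutral probability p = (1 + 0.01 − 0.6)/(1.4 − 0.6) = 0.4100/0.8000 = 0.5125
Terminal stock prices: S_u = 63, S_d = 27
Terminal payoffs (K − S): max(-23, 0) = 0, max(13, 0) = 13
Node 0 (S = 45): V_0 = 1/1.01·[0.5125·0.0000 + 0.4875·13.0000] = 6.2748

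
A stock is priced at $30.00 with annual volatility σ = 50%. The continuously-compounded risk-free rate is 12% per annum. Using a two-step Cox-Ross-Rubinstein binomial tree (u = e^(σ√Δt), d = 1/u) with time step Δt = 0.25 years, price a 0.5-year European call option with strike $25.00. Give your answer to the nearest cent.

CRR parameters: u = e^(σ√Δt) = e^(0.5·√0.25) = 1.2840, d = 1/u = 0.7788
Per-period rate: rΔt = 0.12·0.25 = 0.03, so R = e^0.03 = 1.0305
Risk-neutral probability p = (e^0.03 − 0.7788)/(1.2840 − 0.7788) = 0.2517/0.5052 = 0.4981
Terminal stock prices: S_uu = 49.46, S_ud = 30, S_dd = 18.2
Terminal payoffs (S − K): max(24.46, 0) = 24.46, max(5, 0) = 5, max(-6.804, 0) = 0
Node u (S = 38.52): V_u = e^(−0.03)·[0.4981·24.4616 + 0.5019·5.0000] = 14.2596
Node d (S = 23.36): V_d = e^(−0.03)·[0.4981·5.0000 + 0.5019·0.0000] = 2.4169
Node 0 (S = 30): V_0 = e^(−0.03)·[0.4981·14.2596 + 0.5019·2.4169] = 8.0700

$8.07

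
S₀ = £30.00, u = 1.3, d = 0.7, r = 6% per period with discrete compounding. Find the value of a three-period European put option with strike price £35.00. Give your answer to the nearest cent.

£5.17

Risk-neutral probability p = (1 + 0.06 − 0.7)/(1.3 − 0.7) = 0.3600/0.6000 = 0.6000
Terminal stock prices: S_uuu = 65.91, S_uud = 35.49, S_udd = 19.11, S_ddd = 10.29
Terminal payoffs (K − S): max(-30.91, 0) = 0, max(-0.49, 0) = 0, max(15.89, 0) = 15.89, max(24.71, 0) = 24.71
Node uu (S = 50.7): V_uu = 1/1.06·[0.6000·0.0000 + 0.4000·0.0000] = 0.0000
Node ud (S = 27.3): V_ud = 1/1.06·[0.6000·0.0000 + 0.4000·15.8900] = 5.9962
Node dd (S = 14.7): V_dd = 1/1.06·[0.6000·15.8900 + 0.4000·24.7100] = 18.3189
Node u (S = 39): V_u = 1/1.06·[0.6000·0.0000 + 0.4000·5.9962] = 2.2627
Node d (S = 21): V_d = 1/1.06·[0.6000·5.9962 + 0.4000·18.3189] = 10.3069
Node 0 (S = 30): V_0 = 1/1.06·[0.6000·2.2627 + 0.4000·10.3069] = 5.1702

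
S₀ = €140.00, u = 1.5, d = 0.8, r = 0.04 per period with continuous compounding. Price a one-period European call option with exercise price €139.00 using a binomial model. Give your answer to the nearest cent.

Risk-neutral probability p = (e^0.04 − 0.8)/(1.5 − 0.8) = 0.2408/0.7000 = 0.3440
Terminal stock prices: S_u = 210, S_d = 112
Terminal payoffs (S − K): max(71, 0) = 71, max(-27, 0) = 0
Node 0 (S = 140): V_0 = e^(−0.04)·[0.3440·71.0000 + 0.6560·0.0000] = 23.4674

€23.47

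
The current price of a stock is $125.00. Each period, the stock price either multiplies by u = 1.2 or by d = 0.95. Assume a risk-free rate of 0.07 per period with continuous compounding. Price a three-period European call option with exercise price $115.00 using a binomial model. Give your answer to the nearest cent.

$32.62

Risk-neutral probability p = (e^0.07 − 0.95)/(1.2 − 0.95) = 0.1225/0.2500 = 0.4900
Terminal stock prices: S_uuu = 216, S_uud = 171, S_udd = 135.4, S_ddd = 107.2
Terminal payoffs (S − K): max(101, 0) = 101, max(56, 0) = 56, max(20.38, 0) = 20.38, max(-7.828, 0) = 0
Node uu (S = 180): V_uu = e^(−0.07)·[0.4900·101.0000 + 0.5100·56.0000] = 72.7747
Node ud (S = 142.5): V_ud = e^(−0.07)·[0.4900·56.0000 + 0.5100·20.3750] = 35.2747
Node dd (S = 112.8): V_dd = e^(−0.07)·[0.4900·20.3750 + 0.5100·0.0000] = 9.3094
Node u (S = 150): V_u = e^(−0.07)·[0.4900·72.7747 + 0.5100·35.2747] = 50.0238
Node d (S = 118.8): V_d = e^(−0.07)·[0.4900·35.2747 + 0.5100·9.3094] = 20.5437
Node 0 (S = 125): V_0 = e^(−0.07)·[0.4900·50.0238 + 0.5100·20.5437] = 32.6244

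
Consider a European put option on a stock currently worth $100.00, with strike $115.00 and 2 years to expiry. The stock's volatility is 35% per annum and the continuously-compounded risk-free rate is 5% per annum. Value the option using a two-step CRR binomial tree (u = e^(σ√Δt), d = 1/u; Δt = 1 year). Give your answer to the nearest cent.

$22.45

CRR parameters: u = e^(σ√Δt) = e^(0.35·√1) = 1.4191, d = 1/u = 0.7047
Per-period rate: rΔt = 0.05·1 = 0.05, so R = e^0.05 = 1.0513
Risk-neutral probability p = (e^0.05 − 0.7047)/(1.4191 − 0.7047) = 0.3466/0.7144 = 0.4852
Terminal stock prices: S_uu = 201.4, S_ud = 100, S_dd = 49.66
Terminal payoffs (K − S): max(-86.38, 0) = 0, max(15, 0) = 15, max(65.34, 0) = 65.34
Node u (S = 141.9): V_u = e^(−0.05)·[0.4852·0.0000 + 0.5148·15.0000] = 7.3461
Node d (S = 70.47): V_d = e^(−0.05)·[0.4852·15.0000 + 0.5148·65.3415] = 38.9226
Node 0 (S = 100): V_0 = e^(−0.05)·[0.4852·7.3461 + 0.5148·38.9226] = 22.4520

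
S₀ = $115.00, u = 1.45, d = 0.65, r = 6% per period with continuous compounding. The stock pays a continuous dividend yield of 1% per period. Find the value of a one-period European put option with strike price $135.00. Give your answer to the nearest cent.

$28.28

Per-period risk-free factor R = e^0.06 = 1.0618; dividend-adjusted growth = e^(0.06−0.01) = 1.0513.
Risk-neutral probability p = (1.0513 − 0.65)/(1.45 − 0.65) = 0.4013/0.8000 = 0.5016
Terminal stock prices: S_u = 166.8, S_d = 74.75
Terminal payoffs (K − S): max(-31.75, 0) = 0, max(60.25, 0) = 60.25
Node 0 (S = 115): V_0 = e^(−0.06)·[0.5016·0.0000 + 0.4984·60.2500] = 28.2805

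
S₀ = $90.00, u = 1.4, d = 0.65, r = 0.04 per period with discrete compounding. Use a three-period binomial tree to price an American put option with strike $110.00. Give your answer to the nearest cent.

$30.25

Risk-neutral probability p = (1 + 0.04 − 0.65)/(1.4 − 0.65) = 0.3900/0.7500 = 0.5200
Terminal stock prices: S_uuu = 247, S_uud = 114.7, S_udd = 53.23, S_ddd = 24.72
Terminal payoffs (K − S): max(-137, 0) = 0, max(-4.66, 0) = 0, max(56.77, 0) = 56.77, max(85.28, 0) = 85.28
Node uu (S = 176.4): continuation = 1/1.04·[0.5200·0.0000 + 0.4800·0.0000] = 0.0000; exercise value = 0.0000 ≤ continuation, so V_uu = 0.0000
Node ud (S = 81.9): continuation = 1/1.04·[0.5200·0.0000 + 0.4800·56.7650] = 26.1992; exercise value = 28.1000 > continuation, so V_ud = 28.1000 (exercise)
Node dd (S = 38.03): continuation = 1/1.04·[0.5200·56.7650 + 0.4800·85.2837] = 67.7442; exercise value = 71.9750 > continuation, so V_dd = 71.9750 (exercise)
Node u (S = 126): continuation = 1/1.04·[0.5200·0.0000 + 0.4800·28.1000] = 12.9692; exercise value = 0.0000 ≤ continuation, so V_u = 12.9692
Node d (S = 58.5): continuation = 1/1.04·[0.5200·28.1000 + 0.4800·71.9750] = 47.2692; exercise value = 51.5000 > continuation, so V_d = 51.5000 (exercise)
Node 0 (S = 90): continuation = 1/1.04·[0.5200·12.9692 + 0.4800·51.5000] = 30.2538; exercise value = 20.0000 ≤ continuation, so V_0 = 30.2538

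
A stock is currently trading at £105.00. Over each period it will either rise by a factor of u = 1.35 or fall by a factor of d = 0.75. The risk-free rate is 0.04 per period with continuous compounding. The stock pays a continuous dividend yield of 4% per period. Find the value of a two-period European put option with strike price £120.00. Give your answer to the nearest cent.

Per-period risk-free factor R = e^0.04 = 1.0408; dividend-adjusted growth = e^(0.04−0.04) = 1.0000.
Risk-neutral probability p = (1.0000 − 0.75)/(1.35 − 0.75) = 0.2500/0.6000 = 0.4167
Terminal stock prices: S_uu = 191.4, S_ud = 106.3, S_dd = 59.06
Terminal payoffs (K − S): max(-71.36, 0) = 0, max(13.69, 0) = 13.69, max(60.94, 0) = 60.94
Node u (S = 141.8): V_u = e^(−0.04)·[0.4167·0.0000 + 0.5833·13.6875] = 7.6713
Node d (S = 78.75): V_d = e^(−0.04)·[0.4167·13.6875 + 0.5833·60.9375] = 39.6326
Node 0 (S = 105): V_0 = e^(−0.04)·[0.4167·7.6713 + 0.5833·39.6326] = 25.2835

£25.28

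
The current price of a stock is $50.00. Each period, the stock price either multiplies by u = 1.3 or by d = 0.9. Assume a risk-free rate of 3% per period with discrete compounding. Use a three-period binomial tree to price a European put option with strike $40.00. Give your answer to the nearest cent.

$1.00

Risk-neutral probability p = (1 + 0.03 − 0.9)/(1.3 − 0.9) = 0.1300/0.4000 = 0.3250
Terminal stock prices: S_uuu = 109.9, S_uud = 76.05, S_udd = 52.65, S_ddd = 36.45
Terminal payoffs (K − S): max(-69.85, 0) = 0, max(-36.05, 0) = 0, max(-12.65, 0) = 0, max(3.55, 0) = 3.55
Node uu (S = 84.5): V_uu = 1/1.03·[0.3250·0.0000 + 0.6750·0.0000] = 0.0000
Node ud (S = 58.5): V_ud = 1/1.03·[0.3250·0.0000 + 0.6750·0.0000] = 0.0000
Node dd (S = 40.5): V_dd = 1/1.03·[0.3250·0.0000 + 0.6750·3.5500] = 2.3265
Node u (S = 65): V_u = 1/1.03·[0.3250·0.0000 + 0.6750·0.0000] = 0.0000
Node d (S = 45): V_d = 1/1.03·[0.3250·0.0000 + 0.6750·2.3265] = 1.5246
Node 0 (S = 50): V_0 = 1/1.03·[0.3250·0.0000 + 0.6750·1.5246] = 0.9991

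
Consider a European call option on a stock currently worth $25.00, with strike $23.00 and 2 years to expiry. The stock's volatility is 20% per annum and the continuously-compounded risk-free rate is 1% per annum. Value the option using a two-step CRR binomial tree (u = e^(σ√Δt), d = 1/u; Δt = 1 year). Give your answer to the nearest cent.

$4.14

CRR parameters: u = e^(σ√Δt) = e^(0.2·√1) = 1.2214, d = 1/u = 0.8187
Per-period rate: rΔt = 0.01·1 = 0.01, so R = e^0.01 = 1.0101
Risk-neutral probability p = (e^0.01 − 0.8187)/(1.2214 − 0.8187) = 0.1913/0.4027 = 0.4751
Terminal stock prices: S_uu = 37.3, S_ud = 25, S_dd = 16.76
Terminal payoffs (S − K): max(14.3, 0) = 14.3, max(2, 0) = 2, max(-6.242, 0) = 0
Node u (S = 30.54): V_u = e^(−0.01)·[0.4751·14.2956 + 0.5249·2.0000] = 7.7639
Node d (S = 20.47): V_d = e^(−0.01)·[0.4751·2.0000 + 0.5249·0.0000] = 0.9408
Node 0 (S = 25): V_0 = e^(−0.01)·[0.4751·7.7639 + 0.5249·0.9408] = 4.1410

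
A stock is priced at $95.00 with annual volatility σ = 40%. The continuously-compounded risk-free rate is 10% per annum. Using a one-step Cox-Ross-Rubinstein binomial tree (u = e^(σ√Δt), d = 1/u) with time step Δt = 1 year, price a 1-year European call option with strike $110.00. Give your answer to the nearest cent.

$15.19

CRR parameters: u = e^(σ√Δt) = e^(0.4·√1) = 1.4918, d = 1/u = 0.6703
Per-period rate: rΔt = 0.1·1 = 0.1, so R = e^0.1 = 1.1052
Risk-neutral probability p = (e^0.1 − 0.6703)/(1.4918 − 0.6703) = 0.4349/0.8215 = 0.5293
Terminal stock prices: S_u = 141.7, S_d = 63.68
Terminal payoffs (S − K): max(31.72, 0) = 31.72, max(-46.32, 0) = 0
Node 0 (S = 95): V_0 = e^(−0.1)·[0.5293·31.7233 + 0.4707·0.0000] = 15.1943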